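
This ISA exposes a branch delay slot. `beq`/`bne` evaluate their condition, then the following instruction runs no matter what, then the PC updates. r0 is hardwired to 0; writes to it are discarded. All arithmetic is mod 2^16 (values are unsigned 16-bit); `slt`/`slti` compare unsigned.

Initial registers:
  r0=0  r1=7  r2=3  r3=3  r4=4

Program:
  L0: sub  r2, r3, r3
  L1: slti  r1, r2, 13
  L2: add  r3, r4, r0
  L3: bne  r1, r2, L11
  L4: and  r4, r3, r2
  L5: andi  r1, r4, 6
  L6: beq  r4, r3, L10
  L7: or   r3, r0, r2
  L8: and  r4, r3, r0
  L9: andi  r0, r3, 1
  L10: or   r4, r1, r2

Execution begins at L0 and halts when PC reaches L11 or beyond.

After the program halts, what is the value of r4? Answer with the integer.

0

PC=0  sub  r2, r3, r3        | r0=0 r1=7 r2=0 r3=3 r4=4
PC=1  slti  r1, r2, 13       | r0=0 r1=1 r2=0 r3=3 r4=4
PC=2  add  r3, r4, r0        | r0=0 r1=1 r2=0 r3=4 r4=4
PC=3  bne  r1, r2, L11       | r0=0 r1=1 r2=0 r3=4 r4=4  [TAKEN]
PC=4  and  r4, r3, r2        | r0=0 r1=1 r2=0 r3=4 r4=0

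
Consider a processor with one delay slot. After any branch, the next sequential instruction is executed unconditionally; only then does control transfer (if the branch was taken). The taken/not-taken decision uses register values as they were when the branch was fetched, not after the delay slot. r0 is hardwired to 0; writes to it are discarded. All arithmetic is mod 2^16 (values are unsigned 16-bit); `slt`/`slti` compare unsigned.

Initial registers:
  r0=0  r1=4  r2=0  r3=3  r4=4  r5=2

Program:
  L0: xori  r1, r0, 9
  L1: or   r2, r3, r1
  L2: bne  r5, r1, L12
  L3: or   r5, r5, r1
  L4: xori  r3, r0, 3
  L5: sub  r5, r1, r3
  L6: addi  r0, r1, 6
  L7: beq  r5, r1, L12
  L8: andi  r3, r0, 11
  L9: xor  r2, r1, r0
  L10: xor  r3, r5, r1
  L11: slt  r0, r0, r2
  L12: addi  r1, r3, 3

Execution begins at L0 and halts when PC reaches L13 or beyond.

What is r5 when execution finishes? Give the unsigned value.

PC=0  xori  r1, r0, 9        | r0=0 r1=9 r2=0 r3=3 r4=4 r5=2
PC=1  or   r2, r3, r1        | r0=0 r1=9 r2=11 r3=3 r4=4 r5=2
PC=2  bne  r5, r1, L12       | r0=0 r1=9 r2=11 r3=3 r4=4 r5=2  [TAKEN]
PC=3  or   r5, r5, r1        | r0=0 r1=9 r2=11 r3=3 r4=4 r5=11
PC=12 addi  r1, r3, 3        | r0=0 r1=6 r2=11 r3=3 r4=4 r5=11

11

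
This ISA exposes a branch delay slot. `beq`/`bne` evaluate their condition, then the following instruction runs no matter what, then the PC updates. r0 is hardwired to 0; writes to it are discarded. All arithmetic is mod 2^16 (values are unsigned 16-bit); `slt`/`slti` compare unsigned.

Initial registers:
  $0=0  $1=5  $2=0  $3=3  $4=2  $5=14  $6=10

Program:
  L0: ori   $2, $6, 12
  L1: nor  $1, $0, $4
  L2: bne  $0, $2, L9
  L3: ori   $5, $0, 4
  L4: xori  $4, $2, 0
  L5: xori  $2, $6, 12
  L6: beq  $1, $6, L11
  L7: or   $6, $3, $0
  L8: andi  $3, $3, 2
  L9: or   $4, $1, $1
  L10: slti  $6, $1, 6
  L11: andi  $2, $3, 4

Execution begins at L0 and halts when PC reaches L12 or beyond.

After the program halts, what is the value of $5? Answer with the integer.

4

  step pc=0: ori   $2, $6, 12  regs=(0,5,14,3,2,14,10)
  step pc=1: nor  $1, $0, $4  regs=(0,65533,14,3,2,14,10)
  step pc=2: bne  $0, $2, L9  cond=T  regs=(0,65533,14,3,2,14,10)
  step pc=3: ori   $5, $0, 4  regs=(0,65533,14,3,2,4,10)
  step pc=9: or   $4, $1, $1  regs=(0,65533,14,3,65533,4,10)
  step pc=10: slti  $6, $1, 6  regs=(0,65533,14,3,65533,4,0)
  step pc=11: andi  $2, $3, 4  regs=(0,65533,0,3,65533,4,0)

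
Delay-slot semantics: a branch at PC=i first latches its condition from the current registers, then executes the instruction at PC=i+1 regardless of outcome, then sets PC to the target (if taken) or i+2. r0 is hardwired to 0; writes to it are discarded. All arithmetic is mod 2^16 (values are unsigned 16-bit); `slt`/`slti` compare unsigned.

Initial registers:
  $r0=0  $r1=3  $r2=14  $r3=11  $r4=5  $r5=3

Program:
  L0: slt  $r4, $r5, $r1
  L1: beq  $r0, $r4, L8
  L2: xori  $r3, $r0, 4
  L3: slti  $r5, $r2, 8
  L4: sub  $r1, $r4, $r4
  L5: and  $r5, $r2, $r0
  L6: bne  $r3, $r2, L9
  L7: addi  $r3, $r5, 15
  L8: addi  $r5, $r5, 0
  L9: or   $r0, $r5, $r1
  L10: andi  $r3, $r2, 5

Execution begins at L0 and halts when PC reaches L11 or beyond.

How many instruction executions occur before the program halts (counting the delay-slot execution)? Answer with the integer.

6

PC=0  slt  $r4, $r5, $r1     | $r0=0 $r1=3 $r2=14 $r3=11 $r4=0 $r5=3
PC=1  beq  $r0, $r4, L8      | $r0=0 $r1=3 $r2=14 $r3=11 $r4=0 $r5=3  [TAKEN]
PC=2  xori  $r3, $r0, 4      | $r0=0 $r1=3 $r2=14 $r3=4 $r4=0 $r5=3
PC=8  addi  $r5, $r5, 0      | $r0=0 $r1=3 $r2=14 $r3=4 $r4=0 $r5=3
PC=9  or   $r0, $r5, $r1     | $r0=0 $r1=3 $r2=14 $r3=4 $r4=0 $r5=3
PC=10 andi  $r3, $r2, 5      | $r0=0 $r1=3 $r2=14 $r3=4 $r4=0 $r5=3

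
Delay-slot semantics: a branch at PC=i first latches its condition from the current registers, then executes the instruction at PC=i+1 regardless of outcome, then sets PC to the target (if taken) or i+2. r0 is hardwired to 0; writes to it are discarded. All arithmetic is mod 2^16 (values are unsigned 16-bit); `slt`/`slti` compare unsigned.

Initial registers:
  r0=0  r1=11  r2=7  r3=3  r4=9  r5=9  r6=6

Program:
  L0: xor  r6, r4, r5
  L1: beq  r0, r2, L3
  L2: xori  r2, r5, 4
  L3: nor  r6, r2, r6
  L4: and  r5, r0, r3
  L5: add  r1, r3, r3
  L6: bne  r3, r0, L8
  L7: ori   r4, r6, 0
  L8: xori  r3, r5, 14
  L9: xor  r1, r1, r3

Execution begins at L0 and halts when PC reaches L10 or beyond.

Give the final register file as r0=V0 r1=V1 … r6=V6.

r0=0 r1=8 r2=13 r3=14 r4=65522 r5=0 r6=65522

  step pc=0: xor  r6, r4, r5  regs=(0,11,7,3,9,9,0)
  step pc=1: beq  r0, r2, L3  cond=F  regs=(0,11,7,3,9,9,0)
  step pc=2: xori  r2, r5, 4  regs=(0,11,13,3,9,9,0)
  step pc=3: nor  r6, r2, r6  regs=(0,11,13,3,9,9,65522)
  step pc=4: and  r5, r0, r3  regs=(0,11,13,3,9,0,65522)
  step pc=5: add  r1, r3, r3  regs=(0,6,13,3,9,0,65522)
  step pc=6: bne  r3, r0, L8  cond=T  regs=(0,6,13,3,9,0,65522)
  step pc=7: ori   r4, r6, 0  regs=(0,6,13,3,65522,0,65522)
  step pc=8: xori  r3, r5, 14  regs=(0,6,13,14,65522,0,65522)
  step pc=9: xor  r1, r1, r3  regs=(0,8,13,14,65522,0,65522)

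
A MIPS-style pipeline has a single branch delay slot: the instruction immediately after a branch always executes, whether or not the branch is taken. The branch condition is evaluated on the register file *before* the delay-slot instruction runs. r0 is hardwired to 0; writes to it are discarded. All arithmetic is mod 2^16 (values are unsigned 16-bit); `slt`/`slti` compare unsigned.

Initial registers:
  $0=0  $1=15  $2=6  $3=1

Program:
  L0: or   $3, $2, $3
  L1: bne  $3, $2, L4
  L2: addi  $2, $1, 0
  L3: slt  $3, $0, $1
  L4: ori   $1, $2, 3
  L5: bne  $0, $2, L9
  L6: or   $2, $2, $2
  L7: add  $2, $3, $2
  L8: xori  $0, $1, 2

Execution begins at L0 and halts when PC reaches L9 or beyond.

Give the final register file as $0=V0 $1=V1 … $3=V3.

$0=0 $1=15 $2=15 $3=7

#0 or   $3, $2, $3 ; 0/15/6/7
#1 bne  $3, $2, L4 ; 0/15/6/7 ; →target
#2 addi  $2, $1, 0 ; 0/15/15/7
#4 ori   $1, $2, 3 ; 0/15/15/7
#5 bne  $0, $2, L9 ; 0/15/15/7 ; →target
#6 or   $2, $2, $2 ; 0/15/15/7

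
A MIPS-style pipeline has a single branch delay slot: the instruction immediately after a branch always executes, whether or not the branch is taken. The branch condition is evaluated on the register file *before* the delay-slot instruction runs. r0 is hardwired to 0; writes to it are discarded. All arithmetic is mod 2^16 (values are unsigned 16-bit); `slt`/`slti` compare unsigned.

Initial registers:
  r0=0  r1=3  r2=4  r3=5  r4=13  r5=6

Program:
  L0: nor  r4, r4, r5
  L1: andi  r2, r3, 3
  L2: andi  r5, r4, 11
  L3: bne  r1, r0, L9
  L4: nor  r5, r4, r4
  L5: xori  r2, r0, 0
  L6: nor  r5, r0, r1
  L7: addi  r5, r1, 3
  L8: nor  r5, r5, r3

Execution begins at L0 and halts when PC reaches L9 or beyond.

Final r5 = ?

15

[0] nor  r4, r4, r5  →  {r0:0, r1:3, r2:4, r3:5, r4:65520, r5:6}
[1] andi  r2, r3, 3  →  {r0:0, r1:3, r2:1, r3:5, r4:65520, r5:6}
[2] andi  r5, r4, 11  →  {r0:0, r1:3, r2:1, r3:5, r4:65520, r5:0}
[3] bne  r1, r0, L9  →  {r0:0, r1:3, r2:1, r3:5, r4:65520, r5:0}  ⟨branch taken⟩
[4] nor  r5, r4, r4  →  {r0:0, r1:3, r2:1, r3:5, r4:65520, r5:15}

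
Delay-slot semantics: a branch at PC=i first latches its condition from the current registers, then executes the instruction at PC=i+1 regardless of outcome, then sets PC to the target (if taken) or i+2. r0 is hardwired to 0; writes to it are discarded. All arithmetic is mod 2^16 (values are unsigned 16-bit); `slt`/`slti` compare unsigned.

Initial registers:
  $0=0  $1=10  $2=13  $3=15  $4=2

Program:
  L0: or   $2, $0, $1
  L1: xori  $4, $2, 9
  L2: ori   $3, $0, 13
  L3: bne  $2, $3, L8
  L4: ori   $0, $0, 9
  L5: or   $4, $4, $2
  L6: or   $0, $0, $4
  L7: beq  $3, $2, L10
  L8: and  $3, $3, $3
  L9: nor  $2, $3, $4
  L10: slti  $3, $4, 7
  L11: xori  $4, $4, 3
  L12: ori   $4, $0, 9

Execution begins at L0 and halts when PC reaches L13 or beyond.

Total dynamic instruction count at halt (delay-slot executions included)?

  step pc=0: or   $2, $0, $1  regs=(0,10,10,15,2)
  step pc=1: xori  $4, $2, 9  regs=(0,10,10,15,3)
  step pc=2: ori   $3, $0, 13  regs=(0,10,10,13,3)
  step pc=3: bne  $2, $3, L8  cond=T  regs=(0,10,10,13,3)
  step pc=4: ori   $0, $0, 9  regs=(0,10,10,13,3)
  step pc=8: and  $3, $3, $3  regs=(0,10,10,13,3)
  step pc=9: nor  $2, $3, $4  regs=(0,10,65520,13,3)
  step pc=10: slti  $3, $4, 7  regs=(0,10,65520,1,3)
  step pc=11: xori  $4, $4, 3  regs=(0,10,65520,1,0)
  step pc=12: ori   $4, $0, 9  regs=(0,10,65520,1,9)

10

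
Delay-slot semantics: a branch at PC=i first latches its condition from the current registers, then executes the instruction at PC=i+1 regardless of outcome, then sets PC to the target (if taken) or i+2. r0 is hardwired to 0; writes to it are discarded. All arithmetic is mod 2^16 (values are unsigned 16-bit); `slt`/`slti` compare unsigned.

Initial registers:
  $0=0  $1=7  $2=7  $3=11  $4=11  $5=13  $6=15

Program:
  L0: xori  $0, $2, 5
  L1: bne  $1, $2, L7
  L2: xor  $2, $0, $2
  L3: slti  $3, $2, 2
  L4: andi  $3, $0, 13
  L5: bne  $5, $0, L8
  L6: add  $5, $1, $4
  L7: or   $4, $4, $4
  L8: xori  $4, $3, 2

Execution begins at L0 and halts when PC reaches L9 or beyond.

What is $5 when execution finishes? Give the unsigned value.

18

#0 xori  $0, $2, 5 ; 0/7/7/11/11/13/15
#1 bne  $1, $2, L7 ; 0/7/7/11/11/13/15 ; →fallthru
#2 xor  $2, $0, $2 ; 0/7/7/11/11/13/15
#3 slti  $3, $2, 2 ; 0/7/7/0/11/13/15
#4 andi  $3, $0, 13 ; 0/7/7/0/11/13/15
#5 bne  $5, $0, L8 ; 0/7/7/0/11/13/15 ; →target
#6 add  $5, $1, $4 ; 0/7/7/0/11/18/15
#8 xori  $4, $3, 2 ; 0/7/7/0/2/18/15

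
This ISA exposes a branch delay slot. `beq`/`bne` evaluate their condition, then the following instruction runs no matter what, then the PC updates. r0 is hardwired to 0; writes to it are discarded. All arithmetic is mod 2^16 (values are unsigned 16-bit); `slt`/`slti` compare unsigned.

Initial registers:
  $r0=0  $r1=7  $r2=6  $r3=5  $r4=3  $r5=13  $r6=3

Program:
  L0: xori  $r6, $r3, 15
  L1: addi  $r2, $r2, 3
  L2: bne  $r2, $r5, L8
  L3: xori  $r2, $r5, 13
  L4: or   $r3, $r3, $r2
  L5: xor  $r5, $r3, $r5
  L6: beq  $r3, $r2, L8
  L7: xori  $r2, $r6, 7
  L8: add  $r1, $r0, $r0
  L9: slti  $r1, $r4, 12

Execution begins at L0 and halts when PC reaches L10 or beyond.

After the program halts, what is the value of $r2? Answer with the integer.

  step pc=0: xori  $r6, $r3, 15  regs=(0,7,6,5,3,13,10)
  step pc=1: addi  $r2, $r2, 3  regs=(0,7,9,5,3,13,10)
  step pc=2: bne  $r2, $r5, L8  cond=T  regs=(0,7,9,5,3,13,10)
  step pc=3: xori  $r2, $r5, 13  regs=(0,7,0,5,3,13,10)
  step pc=8: add  $r1, $r0, $r0  regs=(0,0,0,5,3,13,10)
  step pc=9: slti  $r1, $r4, 12  regs=(0,1,0,5,3,13,10)

0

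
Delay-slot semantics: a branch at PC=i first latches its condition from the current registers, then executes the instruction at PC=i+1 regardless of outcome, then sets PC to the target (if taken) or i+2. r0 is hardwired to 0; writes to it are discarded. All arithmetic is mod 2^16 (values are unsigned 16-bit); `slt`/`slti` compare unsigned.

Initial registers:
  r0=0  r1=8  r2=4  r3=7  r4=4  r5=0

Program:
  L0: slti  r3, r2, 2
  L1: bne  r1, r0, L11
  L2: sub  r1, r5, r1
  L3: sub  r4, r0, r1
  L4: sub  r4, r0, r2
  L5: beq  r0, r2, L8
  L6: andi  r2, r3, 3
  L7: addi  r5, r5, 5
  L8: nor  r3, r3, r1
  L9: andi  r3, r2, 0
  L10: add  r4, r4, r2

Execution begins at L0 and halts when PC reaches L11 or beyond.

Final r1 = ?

[0] slti  r3, r2, 2  →  {r0:0, r1:8, r2:4, r3:0, r4:4, r5:0}
[1] bne  r1, r0, L11  →  {r0:0, r1:8, r2:4, r3:0, r4:4, r5:0}  ⟨branch taken⟩
[2] sub  r1, r5, r1  →  {r0:0, r1:65528, r2:4, r3:0, r4:4, r5:0}

65528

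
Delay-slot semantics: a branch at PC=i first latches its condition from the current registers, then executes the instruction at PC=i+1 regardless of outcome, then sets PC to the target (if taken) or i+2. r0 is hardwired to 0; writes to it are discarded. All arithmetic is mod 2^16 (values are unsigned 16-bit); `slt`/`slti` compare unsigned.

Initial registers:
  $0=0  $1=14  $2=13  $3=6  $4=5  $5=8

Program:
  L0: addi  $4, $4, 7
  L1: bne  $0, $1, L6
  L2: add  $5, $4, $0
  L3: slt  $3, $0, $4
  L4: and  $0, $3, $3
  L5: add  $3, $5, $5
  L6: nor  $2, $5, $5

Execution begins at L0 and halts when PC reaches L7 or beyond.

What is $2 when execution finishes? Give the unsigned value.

65523

  step pc=0: addi  $4, $4, 7  regs=(0,14,13,6,12,8)
  step pc=1: bne  $0, $1, L6  cond=T  regs=(0,14,13,6,12,8)
  step pc=2: add  $5, $4, $0  regs=(0,14,13,6,12,12)
  step pc=6: nor  $2, $5, $5  regs=(0,14,65523,6,12,12)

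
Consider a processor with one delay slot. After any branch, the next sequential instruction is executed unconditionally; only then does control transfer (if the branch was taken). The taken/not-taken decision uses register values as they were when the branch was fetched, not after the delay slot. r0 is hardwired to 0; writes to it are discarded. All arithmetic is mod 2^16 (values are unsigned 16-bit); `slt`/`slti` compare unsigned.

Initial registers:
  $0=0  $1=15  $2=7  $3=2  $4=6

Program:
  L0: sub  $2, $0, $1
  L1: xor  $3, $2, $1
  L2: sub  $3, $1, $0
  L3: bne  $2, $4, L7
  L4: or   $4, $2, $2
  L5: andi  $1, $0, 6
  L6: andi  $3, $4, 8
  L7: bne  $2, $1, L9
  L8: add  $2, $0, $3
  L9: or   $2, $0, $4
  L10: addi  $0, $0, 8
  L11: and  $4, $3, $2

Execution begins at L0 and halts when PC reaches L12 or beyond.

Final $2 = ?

PC=0  sub  $2, $0, $1        | $0=0 $1=15 $2=65521 $3=2 $4=6
PC=1  xor  $3, $2, $1        | $0=0 $1=15 $2=65521 $3=65534 $4=6
PC=2  sub  $3, $1, $0        | $0=0 $1=15 $2=65521 $3=15 $4=6
PC=3  bne  $2, $4, L7        | $0=0 $1=15 $2=65521 $3=15 $4=6  [TAKEN]
PC=4  or   $4, $2, $2        | $0=0 $1=15 $2=65521 $3=15 $4=65521
PC=7  bne  $2, $1, L9        | $0=0 $1=15 $2=65521 $3=15 $4=65521  [TAKEN]
PC=8  add  $2, $0, $3        | $0=0 $1=15 $2=15 $3=15 $4=65521
PC=9  or   $2, $0, $4        | $0=0 $1=15 $2=65521 $3=15 $4=65521
PC=10 addi  $0, $0, 8        | $0=0 $1=15 $2=65521 $3=15 $4=65521
PC=11 and  $4, $3, $2        | $0=0 $1=15 $2=65521 $3=15 $4=1

65521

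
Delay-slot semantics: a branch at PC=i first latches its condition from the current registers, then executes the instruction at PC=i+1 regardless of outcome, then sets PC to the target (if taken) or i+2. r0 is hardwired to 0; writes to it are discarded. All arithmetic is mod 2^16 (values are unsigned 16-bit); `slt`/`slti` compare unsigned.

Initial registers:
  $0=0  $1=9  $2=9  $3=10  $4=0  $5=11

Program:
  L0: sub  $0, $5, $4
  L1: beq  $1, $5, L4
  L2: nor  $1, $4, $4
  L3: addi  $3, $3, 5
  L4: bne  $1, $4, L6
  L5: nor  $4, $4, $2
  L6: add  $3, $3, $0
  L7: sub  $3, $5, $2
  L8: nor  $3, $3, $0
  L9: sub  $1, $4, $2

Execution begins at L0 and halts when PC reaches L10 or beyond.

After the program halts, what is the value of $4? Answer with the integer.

65526

[0] sub  $0, $5, $4  →  {$0:0, $1:9, $2:9, $3:10, $4:0, $5:11}
[1] beq  $1, $5, L4  →  {$0:0, $1:9, $2:9, $3:10, $4:0, $5:11}  ⟨branch fallthrough⟩
[2] nor  $1, $4, $4  →  {$0:0, $1:65535, $2:9, $3:10, $4:0, $5:11}
[3] addi  $3, $3, 5  →  {$0:0, $1:65535, $2:9, $3:15, $4:0, $5:11}
[4] bne  $1, $4, L6  →  {$0:0, $1:65535, $2:9, $3:15, $4:0, $5:11}  ⟨branch taken⟩
[5] nor  $4, $4, $2  →  {$0:0, $1:65535, $2:9, $3:15, $4:65526, $5:11}
[6] add  $3, $3, $0  →  {$0:0, $1:65535, $2:9, $3:15, $4:65526, $5:11}
[7] sub  $3, $5, $2  →  {$0:0, $1:65535, $2:9, $3:2, $4:65526, $5:11}
[8] nor  $3, $3, $0  →  {$0:0, $1:65535, $2:9, $3:65533, $4:65526, $5:11}
[9] sub  $1, $4, $2  →  {$0:0, $1:65517, $2:9, $3:65533, $4:65526, $5:11}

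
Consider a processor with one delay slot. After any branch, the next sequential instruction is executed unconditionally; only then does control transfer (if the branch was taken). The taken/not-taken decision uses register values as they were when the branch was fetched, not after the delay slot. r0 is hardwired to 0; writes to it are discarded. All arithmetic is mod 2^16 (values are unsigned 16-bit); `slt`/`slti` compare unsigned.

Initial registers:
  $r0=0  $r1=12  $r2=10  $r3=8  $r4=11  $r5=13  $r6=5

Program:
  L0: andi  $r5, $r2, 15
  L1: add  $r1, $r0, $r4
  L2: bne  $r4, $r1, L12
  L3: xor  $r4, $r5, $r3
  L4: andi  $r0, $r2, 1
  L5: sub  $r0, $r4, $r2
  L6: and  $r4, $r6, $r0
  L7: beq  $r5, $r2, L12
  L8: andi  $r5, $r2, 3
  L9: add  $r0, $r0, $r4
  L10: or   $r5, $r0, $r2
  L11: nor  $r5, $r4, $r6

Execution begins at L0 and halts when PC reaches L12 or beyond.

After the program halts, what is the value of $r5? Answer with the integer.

2

  step pc=0: andi  $r5, $r2, 15  regs=(0,12,10,8,11,10,5)
  step pc=1: add  $r1, $r0, $r4  regs=(0,11,10,8,11,10,5)
  step pc=2: bne  $r4, $r1, L12  cond=F  regs=(0,11,10,8,11,10,5)
  step pc=3: xor  $r4, $r5, $r3  regs=(0,11,10,8,2,10,5)
  step pc=4: andi  $r0, $r2, 1  regs=(0,11,10,8,2,10,5)
  step pc=5: sub  $r0, $r4, $r2  regs=(0,11,10,8,2,10,5)
  step pc=6: and  $r4, $r6, $r0  regs=(0,11,10,8,0,10,5)
  step pc=7: beq  $r5, $r2, L12  cond=T  regs=(0,11,10,8,0,10,5)
  step pc=8: andi  $r5, $r2, 3  regs=(0,11,10,8,0,2,5)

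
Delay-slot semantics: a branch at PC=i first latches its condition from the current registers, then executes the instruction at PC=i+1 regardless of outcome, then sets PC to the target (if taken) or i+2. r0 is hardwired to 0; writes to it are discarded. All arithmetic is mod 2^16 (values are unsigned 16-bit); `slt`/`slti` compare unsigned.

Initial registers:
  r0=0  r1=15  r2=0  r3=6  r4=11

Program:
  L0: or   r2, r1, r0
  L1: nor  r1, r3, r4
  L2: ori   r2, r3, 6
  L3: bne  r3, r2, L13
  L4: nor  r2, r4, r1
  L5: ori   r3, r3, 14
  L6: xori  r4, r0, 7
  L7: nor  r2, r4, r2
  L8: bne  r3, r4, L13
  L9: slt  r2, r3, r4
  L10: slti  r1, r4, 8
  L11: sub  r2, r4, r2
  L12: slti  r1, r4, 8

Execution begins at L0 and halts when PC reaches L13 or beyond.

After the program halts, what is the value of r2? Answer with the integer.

PC=0  or   r2, r1, r0        | r0=0 r1=15 r2=15 r3=6 r4=11
PC=1  nor  r1, r3, r4        | r0=0 r1=65520 r2=15 r3=6 r4=11
PC=2  ori   r2, r3, 6        | r0=0 r1=65520 r2=6 r3=6 r4=11
PC=3  bne  r3, r2, L13       | r0=0 r1=65520 r2=6 r3=6 r4=11  [not taken]
PC=4  nor  r2, r4, r1        | r0=0 r1=65520 r2=4 r3=6 r4=11
PC=5  ori   r3, r3, 14       | r0=0 r1=65520 r2=4 r3=14 r4=11
PC=6  xori  r4, r0, 7        | r0=0 r1=65520 r2=4 r3=14 r4=7
PC=7  nor  r2, r4, r2        | r0=0 r1=65520 r2=65528 r3=14 r4=7
PC=8  bne  r3, r4, L13       | r0=0 r1=65520 r2=65528 r3=14 r4=7  [TAKEN]
PC=9  slt  r2, r3, r4        | r0=0 r1=65520 r2=0 r3=14 r4=7

0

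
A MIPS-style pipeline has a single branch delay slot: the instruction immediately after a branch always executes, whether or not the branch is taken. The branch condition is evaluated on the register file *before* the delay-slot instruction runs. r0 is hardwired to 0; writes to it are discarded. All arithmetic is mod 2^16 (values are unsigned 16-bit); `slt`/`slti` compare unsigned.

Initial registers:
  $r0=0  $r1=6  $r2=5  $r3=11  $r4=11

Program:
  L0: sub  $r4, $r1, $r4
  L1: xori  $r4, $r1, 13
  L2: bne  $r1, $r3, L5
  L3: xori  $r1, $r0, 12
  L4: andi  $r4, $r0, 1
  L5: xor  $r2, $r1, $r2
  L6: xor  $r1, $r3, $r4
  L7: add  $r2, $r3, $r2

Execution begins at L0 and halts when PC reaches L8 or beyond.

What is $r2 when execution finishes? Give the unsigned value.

  step pc=0: sub  $r4, $r1, $r4  regs=(0,6,5,11,65531)
  step pc=1: xori  $r4, $r1, 13  regs=(0,6,5,11,11)
  step pc=2: bne  $r1, $r3, L5  cond=T  regs=(0,6,5,11,11)
  step pc=3: xori  $r1, $r0, 12  regs=(0,12,5,11,11)
  step pc=5: xor  $r2, $r1, $r2  regs=(0,12,9,11,11)
  step pc=6: xor  $r1, $r3, $r4  regs=(0,0,9,11,11)
  step pc=7: add  $r2, $r3, $r2  regs=(0,0,20,11,11)

20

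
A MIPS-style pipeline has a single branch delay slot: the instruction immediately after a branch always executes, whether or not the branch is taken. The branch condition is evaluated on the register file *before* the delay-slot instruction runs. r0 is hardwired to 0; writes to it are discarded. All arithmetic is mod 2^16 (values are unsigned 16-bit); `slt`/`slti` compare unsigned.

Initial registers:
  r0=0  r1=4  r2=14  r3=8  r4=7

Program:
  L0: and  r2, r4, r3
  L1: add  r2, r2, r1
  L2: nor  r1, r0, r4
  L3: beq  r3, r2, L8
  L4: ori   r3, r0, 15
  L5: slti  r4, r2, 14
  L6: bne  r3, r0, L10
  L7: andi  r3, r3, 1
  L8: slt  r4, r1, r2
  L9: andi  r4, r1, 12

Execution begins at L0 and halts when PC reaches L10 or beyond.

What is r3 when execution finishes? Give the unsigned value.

  step pc=0: and  r2, r4, r3  regs=(0,4,0,8,7)
  step pc=1: add  r2, r2, r1  regs=(0,4,4,8,7)
  step pc=2: nor  r1, r0, r4  regs=(0,65528,4,8,7)
  step pc=3: beq  r3, r2, L8  cond=F  regs=(0,65528,4,8,7)
  step pc=4: ori   r3, r0, 15  regs=(0,65528,4,15,7)
  step pc=5: slti  r4, r2, 14  regs=(0,65528,4,15,1)
  step pc=6: bne  r3, r0, L10  cond=T  regs=(0,65528,4,15,1)
  step pc=7: andi  r3, r3, 1  regs=(0,65528,4,1,1)

1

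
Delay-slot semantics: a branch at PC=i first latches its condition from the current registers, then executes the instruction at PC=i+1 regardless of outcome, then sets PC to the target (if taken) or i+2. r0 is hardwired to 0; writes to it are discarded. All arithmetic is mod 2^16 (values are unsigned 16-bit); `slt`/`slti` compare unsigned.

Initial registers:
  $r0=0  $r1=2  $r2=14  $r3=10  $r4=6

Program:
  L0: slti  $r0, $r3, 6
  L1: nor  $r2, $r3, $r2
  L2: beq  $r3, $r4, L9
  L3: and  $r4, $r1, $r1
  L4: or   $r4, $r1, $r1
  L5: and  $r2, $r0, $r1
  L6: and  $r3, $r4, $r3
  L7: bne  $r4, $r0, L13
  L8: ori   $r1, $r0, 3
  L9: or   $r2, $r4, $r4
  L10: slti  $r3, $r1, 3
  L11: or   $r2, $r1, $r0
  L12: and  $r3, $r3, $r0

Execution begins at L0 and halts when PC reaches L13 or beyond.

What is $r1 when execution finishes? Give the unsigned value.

[0] slti  $r0, $r3, 6  →  {$r0:0, $r1:2, $r2:14, $r3:10, $r4:6}
[1] nor  $r2, $r3, $r2  →  {$r0:0, $r1:2, $r2:65521, $r3:10, $r4:6}
[2] beq  $r3, $r4, L9  →  {$r0:0, $r1:2, $r2:65521, $r3:10, $r4:6}  ⟨branch fallthrough⟩
[3] and  $r4, $r1, $r1  →  {$r0:0, $r1:2, $r2:65521, $r3:10, $r4:2}
[4] or   $r4, $r1, $r1  →  {$r0:0, $r1:2, $r2:65521, $r3:10, $r4:2}
[5] and  $r2, $r0, $r1  →  {$r0:0, $r1:2, $r2:0, $r3:10, $r4:2}
[6] and  $r3, $r4, $r3  →  {$r0:0, $r1:2, $r2:0, $r3:2, $r4:2}
[7] bne  $r4, $r0, L13  →  {$r0:0, $r1:2, $r2:0, $r3:2, $r4:2}  ⟨branch taken⟩
[8] ori   $r1, $r0, 3  →  {$r0:0, $r1:3, $r2:0, $r3:2, $r4:2}

3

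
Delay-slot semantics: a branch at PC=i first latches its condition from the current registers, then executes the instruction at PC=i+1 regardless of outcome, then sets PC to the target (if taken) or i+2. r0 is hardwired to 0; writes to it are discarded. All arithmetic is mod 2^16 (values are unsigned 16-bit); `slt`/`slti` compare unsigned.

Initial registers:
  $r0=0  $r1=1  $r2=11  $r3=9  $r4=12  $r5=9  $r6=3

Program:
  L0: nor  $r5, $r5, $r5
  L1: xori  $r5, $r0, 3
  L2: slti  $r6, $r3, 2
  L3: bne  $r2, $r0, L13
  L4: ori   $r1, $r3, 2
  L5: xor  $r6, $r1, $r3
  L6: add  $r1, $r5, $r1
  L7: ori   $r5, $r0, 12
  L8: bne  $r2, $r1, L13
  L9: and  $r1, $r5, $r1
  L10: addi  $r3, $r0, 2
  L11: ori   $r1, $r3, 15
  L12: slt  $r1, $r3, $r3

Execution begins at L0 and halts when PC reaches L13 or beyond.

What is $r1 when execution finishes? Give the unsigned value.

#0 nor  $r5, $r5, $r5 ; 0/1/11/9/12/65526/3
#1 xori  $r5, $r0, 3 ; 0/1/11/9/12/3/3
#2 slti  $r6, $r3, 2 ; 0/1/11/9/12/3/0
#3 bne  $r2, $r0, L13 ; 0/1/11/9/12/3/0 ; →target
#4 ori   $r1, $r3, 2 ; 0/11/11/9/12/3/0

11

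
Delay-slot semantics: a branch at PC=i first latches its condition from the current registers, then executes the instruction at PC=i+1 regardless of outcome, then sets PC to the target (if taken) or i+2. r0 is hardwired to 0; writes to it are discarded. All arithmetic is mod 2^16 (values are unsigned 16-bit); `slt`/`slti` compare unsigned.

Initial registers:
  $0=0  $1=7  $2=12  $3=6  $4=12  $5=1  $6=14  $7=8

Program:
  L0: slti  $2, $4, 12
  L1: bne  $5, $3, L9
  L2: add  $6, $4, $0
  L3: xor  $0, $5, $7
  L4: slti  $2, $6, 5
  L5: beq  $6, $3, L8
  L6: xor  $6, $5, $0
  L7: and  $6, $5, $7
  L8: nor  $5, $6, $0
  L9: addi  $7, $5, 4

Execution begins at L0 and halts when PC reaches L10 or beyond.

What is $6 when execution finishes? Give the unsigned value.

12

  step pc=0: slti  $2, $4, 12  regs=(0,7,0,6,12,1,14,8)
  step pc=1: bne  $5, $3, L9  cond=T  regs=(0,7,0,6,12,1,14,8)
  step pc=2: add  $6, $4, $0  regs=(0,7,0,6,12,1,12,8)
  step pc=9: addi  $7, $5, 4  regs=(0,7,0,6,12,1,12,5)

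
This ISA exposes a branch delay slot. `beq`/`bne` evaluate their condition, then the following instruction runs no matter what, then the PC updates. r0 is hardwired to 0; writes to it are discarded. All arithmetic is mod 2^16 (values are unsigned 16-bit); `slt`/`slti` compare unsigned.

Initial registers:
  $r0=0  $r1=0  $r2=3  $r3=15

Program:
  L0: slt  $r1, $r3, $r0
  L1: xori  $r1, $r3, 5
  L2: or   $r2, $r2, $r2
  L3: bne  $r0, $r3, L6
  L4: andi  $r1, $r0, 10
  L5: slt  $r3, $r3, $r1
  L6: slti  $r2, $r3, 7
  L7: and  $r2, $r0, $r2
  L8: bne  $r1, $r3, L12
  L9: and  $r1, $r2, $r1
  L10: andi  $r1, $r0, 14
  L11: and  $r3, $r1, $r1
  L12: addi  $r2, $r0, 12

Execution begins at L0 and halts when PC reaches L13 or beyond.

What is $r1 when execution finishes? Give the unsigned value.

0

  step pc=0: slt  $r1, $r3, $r0  regs=(0,0,3,15)
  step pc=1: xori  $r1, $r3, 5  regs=(0,10,3,15)
  step pc=2: or   $r2, $r2, $r2  regs=(0,10,3,15)
  step pc=3: bne  $r0, $r3, L6  cond=T  regs=(0,10,3,15)
  step pc=4: andi  $r1, $r0, 10  regs=(0,0,3,15)
  step pc=6: slti  $r2, $r3, 7  regs=(0,0,0,15)
  step pc=7: and  $r2, $r0, $r2  regs=(0,0,0,15)
  step pc=8: bne  $r1, $r3, L12  cond=T  regs=(0,0,0,15)
  step pc=9: and  $r1, $r2, $r1  regs=(0,0,0,15)
  step pc=12: addi  $r2, $r0, 12  regs=(0,0,12,15)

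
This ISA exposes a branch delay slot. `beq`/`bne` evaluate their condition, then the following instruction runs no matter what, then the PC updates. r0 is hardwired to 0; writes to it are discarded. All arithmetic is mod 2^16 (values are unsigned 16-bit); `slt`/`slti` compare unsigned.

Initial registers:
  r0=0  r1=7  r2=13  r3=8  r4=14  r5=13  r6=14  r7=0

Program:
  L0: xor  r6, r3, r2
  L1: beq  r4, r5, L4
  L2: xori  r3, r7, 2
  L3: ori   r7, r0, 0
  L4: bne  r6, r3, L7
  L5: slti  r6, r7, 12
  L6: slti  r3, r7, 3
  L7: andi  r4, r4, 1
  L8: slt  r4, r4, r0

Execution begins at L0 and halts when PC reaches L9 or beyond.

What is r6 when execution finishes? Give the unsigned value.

[0] xor  r6, r3, r2  →  {r0:0, r1:7, r2:13, r3:8, r4:14, r5:13, r6:5, r7:0}
[1] beq  r4, r5, L4  →  {r0:0, r1:7, r2:13, r3:8, r4:14, r5:13, r6:5, r7:0}  ⟨branch fallthrough⟩
[2] xori  r3, r7, 2  →  {r0:0, r1:7, r2:13, r3:2, r4:14, r5:13, r6:5, r7:0}
[3] ori   r7, r0, 0  →  {r0:0, r1:7, r2:13, r3:2, r4:14, r5:13, r6:5, r7:0}
[4] bne  r6, r3, L7  →  {r0:0, r1:7, r2:13, r3:2, r4:14, r5:13, r6:5, r7:0}  ⟨branch taken⟩
[5] slti  r6, r7, 12  →  {r0:0, r1:7, r2:13, r3:2, r4:14, r5:13, r6:1, r7:0}
[7] andi  r4, r4, 1  →  {r0:0, r1:7, r2:13, r3:2, r4:0, r5:13, r6:1, r7:0}
[8] slt  r4, r4, r0  →  {r0:0, r1:7, r2:13, r3:2, r4:0, r5:13, r6:1, r7:0}

1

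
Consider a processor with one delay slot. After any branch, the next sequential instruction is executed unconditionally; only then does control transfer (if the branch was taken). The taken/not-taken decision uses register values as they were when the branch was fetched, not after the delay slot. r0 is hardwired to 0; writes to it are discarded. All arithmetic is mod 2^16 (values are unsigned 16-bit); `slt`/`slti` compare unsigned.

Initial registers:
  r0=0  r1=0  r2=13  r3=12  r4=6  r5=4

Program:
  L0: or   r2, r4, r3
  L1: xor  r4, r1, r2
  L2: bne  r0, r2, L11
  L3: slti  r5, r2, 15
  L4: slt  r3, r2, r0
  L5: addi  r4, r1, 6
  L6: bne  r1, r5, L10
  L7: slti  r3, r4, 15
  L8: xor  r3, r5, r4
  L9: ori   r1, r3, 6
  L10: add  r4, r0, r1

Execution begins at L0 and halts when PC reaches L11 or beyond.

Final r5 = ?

1

PC=0  or   r2, r4, r3        | r0=0 r1=0 r2=14 r3=12 r4=6 r5=4
PC=1  xor  r4, r1, r2        | r0=0 r1=0 r2=14 r3=12 r4=14 r5=4
PC=2  bne  r0, r2, L11       | r0=0 r1=0 r2=14 r3=12 r4=14 r5=4  [TAKEN]
PC=3  slti  r5, r2, 15       | r0=0 r1=0 r2=14 r3=12 r4=14 r5=1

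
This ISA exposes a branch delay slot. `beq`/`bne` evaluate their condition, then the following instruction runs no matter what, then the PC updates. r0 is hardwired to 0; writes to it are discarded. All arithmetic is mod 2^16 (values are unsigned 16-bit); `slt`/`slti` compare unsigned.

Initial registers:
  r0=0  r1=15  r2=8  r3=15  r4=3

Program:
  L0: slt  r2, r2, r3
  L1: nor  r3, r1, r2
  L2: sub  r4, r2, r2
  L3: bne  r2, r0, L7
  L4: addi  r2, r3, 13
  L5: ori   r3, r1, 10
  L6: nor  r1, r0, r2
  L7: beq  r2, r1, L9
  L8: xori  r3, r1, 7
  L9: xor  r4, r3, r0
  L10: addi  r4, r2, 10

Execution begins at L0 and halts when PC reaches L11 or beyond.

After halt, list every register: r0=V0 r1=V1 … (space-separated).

#0 slt  r2, r2, r3 ; 0/15/1/15/3
#1 nor  r3, r1, r2 ; 0/15/1/65520/3
#2 sub  r4, r2, r2 ; 0/15/1/65520/0
#3 bne  r2, r0, L7 ; 0/15/1/65520/0 ; →target
#4 addi  r2, r3, 13 ; 0/15/65533/65520/0
#7 beq  r2, r1, L9 ; 0/15/65533/65520/0 ; →fallthru
#8 xori  r3, r1, 7 ; 0/15/65533/8/0
#9 xor  r4, r3, r0 ; 0/15/65533/8/8
#10 addi  r4, r2, 10 ; 0/15/65533/8/7

r0=0 r1=15 r2=65533 r3=8 r4=7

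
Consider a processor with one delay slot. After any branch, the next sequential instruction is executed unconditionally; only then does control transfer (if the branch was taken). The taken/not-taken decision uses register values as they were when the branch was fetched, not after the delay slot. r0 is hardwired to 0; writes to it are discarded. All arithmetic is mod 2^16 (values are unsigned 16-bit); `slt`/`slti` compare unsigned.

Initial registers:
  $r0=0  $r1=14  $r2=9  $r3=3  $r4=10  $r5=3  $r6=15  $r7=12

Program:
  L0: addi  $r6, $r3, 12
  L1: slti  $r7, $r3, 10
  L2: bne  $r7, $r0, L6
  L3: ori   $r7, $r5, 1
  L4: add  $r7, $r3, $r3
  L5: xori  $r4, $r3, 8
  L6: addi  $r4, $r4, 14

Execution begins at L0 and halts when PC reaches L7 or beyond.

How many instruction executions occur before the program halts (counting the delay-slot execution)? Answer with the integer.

  step pc=0: addi  $r6, $r3, 12  regs=(0,14,9,3,10,3,15,12)
  step pc=1: slti  $r7, $r3, 10  regs=(0,14,9,3,10,3,15,1)
  step pc=2: bne  $r7, $r0, L6  cond=T  regs=(0,14,9,3,10,3,15,1)
  step pc=3: ori   $r7, $r5, 1  regs=(0,14,9,3,10,3,15,3)
  step pc=6: addi  $r4, $r4, 14  regs=(0,14,9,3,24,3,15,3)

5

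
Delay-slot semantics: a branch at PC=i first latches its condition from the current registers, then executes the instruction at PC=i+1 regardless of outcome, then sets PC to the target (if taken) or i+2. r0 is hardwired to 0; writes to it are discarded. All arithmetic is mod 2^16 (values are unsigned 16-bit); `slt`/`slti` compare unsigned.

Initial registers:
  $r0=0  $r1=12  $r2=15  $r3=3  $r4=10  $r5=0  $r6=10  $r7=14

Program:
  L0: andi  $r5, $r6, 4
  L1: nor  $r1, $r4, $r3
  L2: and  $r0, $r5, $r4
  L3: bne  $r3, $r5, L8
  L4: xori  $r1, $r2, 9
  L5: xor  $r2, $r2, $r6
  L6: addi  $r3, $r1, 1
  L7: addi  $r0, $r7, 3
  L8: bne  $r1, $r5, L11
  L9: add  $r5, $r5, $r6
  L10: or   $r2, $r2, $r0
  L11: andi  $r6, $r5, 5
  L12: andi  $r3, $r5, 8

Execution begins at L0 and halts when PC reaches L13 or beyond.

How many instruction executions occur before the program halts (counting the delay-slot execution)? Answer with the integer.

9

[0] andi  $r5, $r6, 4  →  {$r0:0, $r1:12, $r2:15, $r3:3, $r4:10, $r5:0, $r6:10, $r7:14}
[1] nor  $r1, $r4, $r3  →  {$r0:0, $r1:65524, $r2:15, $r3:3, $r4:10, $r5:0, $r6:10, $r7:14}
[2] and  $r0, $r5, $r4  →  {$r0:0, $r1:65524, $r2:15, $r3:3, $r4:10, $r5:0, $r6:10, $r7:14}
[3] bne  $r3, $r5, L8  →  {$r0:0, $r1:65524, $r2:15, $r3:3, $r4:10, $r5:0, $r6:10, $r7:14}  ⟨branch taken⟩
[4] xori  $r1, $r2, 9  →  {$r0:0, $r1:6, $r2:15, $r3:3, $r4:10, $r5:0, $r6:10, $r7:14}
[8] bne  $r1, $r5, L11  →  {$r0:0, $r1:6, $r2:15, $r3:3, $r4:10, $r5:0, $r6:10, $r7:14}  ⟨branch taken⟩
[9] add  $r5, $r5, $r6  →  {$r0:0, $r1:6, $r2:15, $r3:3, $r4:10, $r5:10, $r6:10, $r7:14}
[11] andi  $r6, $r5, 5  →  {$r0:0, $r1:6, $r2:15, $r3:3, $r4:10, $r5:10, $r6:0, $r7:14}
[12] andi  $r3, $r5, 8  →  {$r0:0, $r1:6, $r2:15, $r3:8, $r4:10, $r5:10, $r6:0, $r7:14}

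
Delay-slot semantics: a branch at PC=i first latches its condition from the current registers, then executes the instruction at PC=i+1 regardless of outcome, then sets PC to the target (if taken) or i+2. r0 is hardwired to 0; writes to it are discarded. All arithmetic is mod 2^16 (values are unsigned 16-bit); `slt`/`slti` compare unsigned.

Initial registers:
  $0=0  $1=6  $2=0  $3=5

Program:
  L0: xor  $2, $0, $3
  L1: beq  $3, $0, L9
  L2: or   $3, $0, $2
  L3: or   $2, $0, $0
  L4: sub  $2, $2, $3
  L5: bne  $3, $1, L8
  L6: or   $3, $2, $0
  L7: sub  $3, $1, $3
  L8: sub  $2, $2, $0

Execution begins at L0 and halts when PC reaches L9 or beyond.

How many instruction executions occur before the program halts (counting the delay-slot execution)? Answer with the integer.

  step pc=0: xor  $2, $0, $3  regs=(0,6,5,5)
  step pc=1: beq  $3, $0, L9  cond=F  regs=(0,6,5,5)
  step pc=2: or   $3, $0, $2  regs=(0,6,5,5)
  step pc=3: or   $2, $0, $0  regs=(0,6,0,5)
  step pc=4: sub  $2, $2, $3  regs=(0,6,65531,5)
  step pc=5: bne  $3, $1, L8  cond=T  regs=(0,6,65531,5)
  step pc=6: or   $3, $2, $0  regs=(0,6,65531,65531)
  step pc=8: sub  $2, $2, $0  regs=(0,6,65531,65531)

8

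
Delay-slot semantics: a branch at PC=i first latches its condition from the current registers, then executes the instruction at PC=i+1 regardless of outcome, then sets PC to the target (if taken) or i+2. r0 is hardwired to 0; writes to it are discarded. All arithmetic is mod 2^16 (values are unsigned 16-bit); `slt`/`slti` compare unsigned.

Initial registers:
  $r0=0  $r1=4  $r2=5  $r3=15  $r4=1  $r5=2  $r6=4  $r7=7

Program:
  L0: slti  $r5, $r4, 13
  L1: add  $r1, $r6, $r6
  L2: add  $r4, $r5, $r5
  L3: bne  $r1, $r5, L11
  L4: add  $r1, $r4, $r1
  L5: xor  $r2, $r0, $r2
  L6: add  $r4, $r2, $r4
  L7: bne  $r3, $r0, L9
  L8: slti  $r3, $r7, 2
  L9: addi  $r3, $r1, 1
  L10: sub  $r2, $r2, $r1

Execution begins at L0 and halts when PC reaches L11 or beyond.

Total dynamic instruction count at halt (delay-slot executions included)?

5

[0] slti  $r5, $r4, 13  →  {$r0:0, $r1:4, $r2:5, $r3:15, $r4:1, $r5:1, $r6:4, $r7:7}
[1] add  $r1, $r6, $r6  →  {$r0:0, $r1:8, $r2:5, $r3:15, $r4:1, $r5:1, $r6:4, $r7:7}
[2] add  $r4, $r5, $r5  →  {$r0:0, $r1:8, $r2:5, $r3:15, $r4:2, $r5:1, $r6:4, $r7:7}
[3] bne  $r1, $r5, L11  →  {$r0:0, $r1:8, $r2:5, $r3:15, $r4:2, $r5:1, $r6:4, $r7:7}  ⟨branch taken⟩
[4] add  $r1, $r4, $r1  →  {$r0:0, $r1:10, $r2:5, $r3:15, $r4:2, $r5:1, $r6:4, $r7:7}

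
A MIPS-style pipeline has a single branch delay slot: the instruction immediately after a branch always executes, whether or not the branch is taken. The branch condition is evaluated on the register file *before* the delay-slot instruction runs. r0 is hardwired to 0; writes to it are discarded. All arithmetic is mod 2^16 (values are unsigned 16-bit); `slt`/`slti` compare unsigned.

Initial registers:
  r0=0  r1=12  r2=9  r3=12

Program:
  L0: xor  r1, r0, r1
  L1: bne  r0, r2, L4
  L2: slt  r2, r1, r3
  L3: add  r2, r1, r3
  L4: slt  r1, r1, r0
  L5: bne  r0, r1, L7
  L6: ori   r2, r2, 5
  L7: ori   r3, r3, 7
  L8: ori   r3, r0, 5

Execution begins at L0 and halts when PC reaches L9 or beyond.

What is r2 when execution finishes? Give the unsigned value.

  step pc=0: xor  r1, r0, r1  regs=(0,12,9,12)
  step pc=1: bne  r0, r2, L4  cond=T  regs=(0,12,9,12)
  step pc=2: slt  r2, r1, r3  regs=(0,12,0,12)
  step pc=4: slt  r1, r1, r0  regs=(0,0,0,12)
  step pc=5: bne  r0, r1, L7  cond=F  regs=(0,0,0,12)
  step pc=6: ori   r2, r2, 5  regs=(0,0,5,12)
  step pc=7: ori   r3, r3, 7  regs=(0,0,5,15)
  step pc=8: ori   r3, r0, 5  regs=(0,0,5,5)

5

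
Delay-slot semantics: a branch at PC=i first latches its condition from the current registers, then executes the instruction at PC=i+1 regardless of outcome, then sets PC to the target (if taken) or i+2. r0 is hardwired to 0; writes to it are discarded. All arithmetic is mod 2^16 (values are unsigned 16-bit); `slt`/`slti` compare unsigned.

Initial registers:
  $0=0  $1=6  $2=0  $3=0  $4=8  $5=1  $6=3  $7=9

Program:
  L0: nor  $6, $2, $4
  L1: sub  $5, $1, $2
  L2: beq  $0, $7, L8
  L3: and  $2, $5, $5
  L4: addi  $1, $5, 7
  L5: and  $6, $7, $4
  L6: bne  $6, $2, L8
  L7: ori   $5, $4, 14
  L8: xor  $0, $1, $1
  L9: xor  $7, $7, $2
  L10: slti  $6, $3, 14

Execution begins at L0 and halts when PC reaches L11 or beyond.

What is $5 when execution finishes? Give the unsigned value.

#0 nor  $6, $2, $4 ; 0/6/0/0/8/1/65527/9
#1 sub  $5, $1, $2 ; 0/6/0/0/8/6/65527/9
#2 beq  $0, $7, L8 ; 0/6/0/0/8/6/65527/9 ; →fallthru
#3 and  $2, $5, $5 ; 0/6/6/0/8/6/65527/9
#4 addi  $1, $5, 7 ; 0/13/6/0/8/6/65527/9
#5 and  $6, $7, $4 ; 0/13/6/0/8/6/8/9
#6 bne  $6, $2, L8 ; 0/13/6/0/8/6/8/9 ; →target
#7 ori   $5, $4, 14 ; 0/13/6/0/8/14/8/9
#8 xor  $0, $1, $1 ; 0/13/6/0/8/14/8/9
#9 xor  $7, $7, $2 ; 0/13/6/0/8/14/8/15
#10 slti  $6, $3, 14 ; 0/13/6/0/8/14/1/15

14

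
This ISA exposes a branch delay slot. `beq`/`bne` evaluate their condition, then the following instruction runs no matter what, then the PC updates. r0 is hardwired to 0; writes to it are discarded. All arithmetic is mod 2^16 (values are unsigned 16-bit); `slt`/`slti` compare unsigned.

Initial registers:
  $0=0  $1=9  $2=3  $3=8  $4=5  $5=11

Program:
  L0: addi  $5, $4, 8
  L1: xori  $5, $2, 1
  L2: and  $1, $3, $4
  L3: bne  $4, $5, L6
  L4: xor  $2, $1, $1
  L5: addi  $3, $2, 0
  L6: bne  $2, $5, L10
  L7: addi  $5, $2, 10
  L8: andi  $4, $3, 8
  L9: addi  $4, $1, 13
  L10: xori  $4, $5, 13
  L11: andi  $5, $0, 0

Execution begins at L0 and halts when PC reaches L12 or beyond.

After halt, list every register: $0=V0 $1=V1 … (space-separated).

  step pc=0: addi  $5, $4, 8  regs=(0,9,3,8,5,13)
  step pc=1: xori  $5, $2, 1  regs=(0,9,3,8,5,2)
  step pc=2: and  $1, $3, $4  regs=(0,0,3,8,5,2)
  step pc=3: bne  $4, $5, L6  cond=T  regs=(0,0,3,8,5,2)
  step pc=4: xor  $2, $1, $1  regs=(0,0,0,8,5,2)
  step pc=6: bne  $2, $5, L10  cond=T  regs=(0,0,0,8,5,2)
  step pc=7: addi  $5, $2, 10  regs=(0,0,0,8,5,10)
  step pc=10: xori  $4, $5, 13  regs=(0,0,0,8,7,10)
  step pc=11: andi  $5, $0, 0  regs=(0,0,0,8,7,0)

$0=0 $1=0 $2=0 $3=8 $4=7 $5=0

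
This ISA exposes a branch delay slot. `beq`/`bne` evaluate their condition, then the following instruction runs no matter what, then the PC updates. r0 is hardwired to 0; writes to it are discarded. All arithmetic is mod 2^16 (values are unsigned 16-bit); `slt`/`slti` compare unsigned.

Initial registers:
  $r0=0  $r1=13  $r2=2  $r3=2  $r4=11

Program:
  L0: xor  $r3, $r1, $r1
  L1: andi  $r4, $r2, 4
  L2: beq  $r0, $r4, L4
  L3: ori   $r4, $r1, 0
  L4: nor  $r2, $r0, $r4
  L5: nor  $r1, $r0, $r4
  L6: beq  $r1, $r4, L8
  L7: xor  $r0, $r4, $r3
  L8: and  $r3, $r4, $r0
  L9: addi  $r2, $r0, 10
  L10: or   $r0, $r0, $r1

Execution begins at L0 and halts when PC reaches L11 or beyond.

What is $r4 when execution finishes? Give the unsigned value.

PC=0  xor  $r3, $r1, $r1     | $r0=0 $r1=13 $r2=2 $r3=0 $r4=11
PC=1  andi  $r4, $r2, 4      | $r0=0 $r1=13 $r2=2 $r3=0 $r4=0
PC=2  beq  $r0, $r4, L4      | $r0=0 $r1=13 $r2=2 $r3=0 $r4=0  [TAKEN]
PC=3  ori   $r4, $r1, 0      | $r0=0 $r1=13 $r2=2 $r3=0 $r4=13
PC=4  nor  $r2, $r0, $r4     | $r0=0 $r1=13 $r2=65522 $r3=0 $r4=13
PC=5  nor  $r1, $r0, $r4     | $r0=0 $r1=65522 $r2=65522 $r3=0 $r4=13
PC=6  beq  $r1, $r4, L8      | $r0=0 $r1=65522 $r2=65522 $r3=0 $r4=13  [not taken]
PC=7  xor  $r0, $r4, $r3     | $r0=0 $r1=65522 $r2=65522 $r3=0 $r4=13
PC=8  and  $r3, $r4, $r0     | $r0=0 $r1=65522 $r2=65522 $r3=0 $r4=13
PC=9  addi  $r2, $r0, 10     | $r0=0 $r1=65522 $r2=10 $r3=0 $r4=13
PC=10 or   $r0, $r0, $r1     | $r0=0 $r1=65522 $r2=10 $r3=0 $r4=13

13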